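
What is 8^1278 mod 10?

The units digit of 8^n cycles with period 4: 8, 4, 2, 6, …
1278 leaves remainder 2 on division by 4, so 8^1278 ends in 4.

4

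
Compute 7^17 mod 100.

7

Square-and-reduce mod 100: 7^1≡7, 7^2≡49, 7^4≡1, 7^8≡1, 7^16≡1.
17 = 1 + 16, so 7^17 ≡ 7·1 ≡ 7 (mod 100).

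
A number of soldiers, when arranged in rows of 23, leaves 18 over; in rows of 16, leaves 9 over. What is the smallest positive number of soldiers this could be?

41

x ≡ 9 (mod 16) gives x ∈ {9, 25, 41}.
The first of these with x mod 23 = 18 is 41.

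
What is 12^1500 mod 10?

Last digits of 2^n: 2, 4, 8, 6 (period 4).
1500 leaves remainder 0 on division by 4, so 12^1500 ends in 6.

6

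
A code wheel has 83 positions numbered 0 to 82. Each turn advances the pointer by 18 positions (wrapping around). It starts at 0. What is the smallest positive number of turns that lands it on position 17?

24

18⁻¹ ≡ 60 (mod 83) because 18·60 = 1080 = 13·83 + 1.
Multiplying both sides by 60: x ≡ 60·17 = 1020 ≡ 24 (mod 83).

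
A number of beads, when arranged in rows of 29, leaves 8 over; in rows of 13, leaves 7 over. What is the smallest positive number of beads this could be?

124

Since 13·9 ≡ 1 (mod 29), take x = 7 + 13·((8−7)·9 mod 29) = 7 + 13·9 = 124.
Check: 124 mod 29 = 8, 124 mod 13 = 7.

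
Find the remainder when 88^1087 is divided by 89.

Square-and-reduce mod 89: 88^1≡88, 88^2≡1, 88^4≡1, 88^8≡1, 88^16≡1, 88^32≡1, 88^64≡1, 88^128≡1, 88^256≡1, 88^512≡1, 88^1024≡1.
1087 = 1 + 2 + 4 + 8 + 16 + 32 + 1024, so 88^1087 ≡ 88·1·1·1·1·1·1 ≡ 88 (mod 89).

88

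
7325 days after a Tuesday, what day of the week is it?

Friday

7325 mod 7 = 3 (since 1046·7 = 7322).
Tuesday + 3 days → Friday.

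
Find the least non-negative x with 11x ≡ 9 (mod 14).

11

The inverse of 11 mod 14 is 9 (since 11·9 = 99 ≡ 1).
So x ≡ 9·9 = 81 ≡ 11 (mod 14).
Check: 11·11 = 121 = 8·14 + 9.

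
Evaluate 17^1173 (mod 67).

25

Square-and-reduce mod 67: 17^1≡17, 17^2≡21, 17^4≡39, 17^8≡47, 17^16≡65, 17^32≡4, 17^64≡16, 17^128≡55, 17^256≡10, 17^512≡33, 17^1024≡17.
1173 = 1 + 4 + 16 + 128 + 1024, so 17^1173 ≡ 17·39·65·55·17 ≡ 25 (mod 67).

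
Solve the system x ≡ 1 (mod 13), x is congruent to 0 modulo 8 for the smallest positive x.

Since 8·5 ≡ 1 (mod 13), take x = 0 + 8·((1−0)·5 mod 13) = 0 + 8·5 = 40.
Check: 40 mod 13 = 1, 40 mod 8 = 0.

40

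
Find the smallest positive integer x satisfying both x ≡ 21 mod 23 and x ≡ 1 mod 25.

x ≡ 21 (mod 23) gives x ∈ {21, 44, 67, 90, 113, 136, 159, 182, …}.
The first of these with x mod 25 = 1 is 251.

251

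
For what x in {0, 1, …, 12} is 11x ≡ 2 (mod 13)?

11⁻¹ ≡ 6 (mod 13) because 11·6 = 66 = 5·13 + 1.
So x ≡ 6·2 = 12 ≡ 12 (mod 13).

12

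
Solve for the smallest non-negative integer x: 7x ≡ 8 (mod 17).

7⁻¹ ≡ 5 (mod 17) because 7·5 = 35 = 2·17 + 1.
Multiplying both sides by 5: x ≡ 5·8 = 40 ≡ 6 (mod 17).
Check: 7·6 = 42 = 2·17 + 8.

6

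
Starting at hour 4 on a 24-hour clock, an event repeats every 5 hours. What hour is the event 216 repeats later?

4

216·5 = 1080.
1080 − 45·24 = 0, so 1080 ≡ 0 (mod 24).
(4 + 0) mod 24 = 4.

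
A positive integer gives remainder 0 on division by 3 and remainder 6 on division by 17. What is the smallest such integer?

x ≡ 0 (mod 3) gives x ∈ {0, 3, 6}.
The first of these with x mod 17 = 6 is 6.

6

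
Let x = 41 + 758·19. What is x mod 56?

51

758·19 = 14402.
14402 − 257·56 = 10, so 14402 ≡ 10 (mod 56).
(41 + 10) mod 56 = 51.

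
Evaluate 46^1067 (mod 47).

46

By repeated squaring mod 47: 46^1≡46, 46^2≡1, 46^4≡1, 46^8≡1, 46^16≡1, 46^32≡1, 46^64≡1, 46^128≡1, 46^256≡1, 46^512≡1, 46^1024≡1.
Since 1067 = 1 + 2 + 8 + 32 + 1024 in binary, 46^1067 ≡ 46·1·1·1·1 ≡ 46 (mod 47).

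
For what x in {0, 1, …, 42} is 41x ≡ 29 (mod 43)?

41⁻¹ ≡ 21 (mod 43) because 41·21 = 861 = 20·43 + 1.
So x ≡ 21·29 = 609 ≡ 7 (mod 43).

7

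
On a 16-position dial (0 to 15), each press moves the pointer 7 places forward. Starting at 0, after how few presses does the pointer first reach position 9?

15

The inverse of 7 mod 16 is 7 (since 7·7 = 49 ≡ 1).
So x ≡ 7·9 = 63 ≡ 15 (mod 16).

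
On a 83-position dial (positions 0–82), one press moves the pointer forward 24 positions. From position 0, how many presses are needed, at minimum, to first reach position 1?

45

24·45 = 1080 = 13·83 + 1, so 24⁻¹ ≡ 45 (mod 83).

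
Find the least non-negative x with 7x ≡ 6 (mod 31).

23

The inverse of 7 mod 31 is 9 (since 7·9 = 63 ≡ 1).
Multiplying both sides by 9: x ≡ 9·6 = 54 ≡ 23 (mod 31).
Check: 7·23 = 161 = 5·31 + 6.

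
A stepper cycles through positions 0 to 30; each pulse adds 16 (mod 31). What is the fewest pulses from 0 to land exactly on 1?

2

16·2 = 32 = 1·31 + 1, so 16⁻¹ ≡ 2 (mod 31).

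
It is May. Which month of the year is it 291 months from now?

291 mod 12 = 3 (since 24·12 = 288).
May + 3 months → August.

August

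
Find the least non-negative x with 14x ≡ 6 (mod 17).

15

14⁻¹ ≡ 11 (mod 17) because 14·11 = 154 = 9·17 + 1.
Multiplying both sides by 11: x ≡ 11·6 = 66 ≡ 15 (mod 17).
Check: 14·15 = 210 = 12·17 + 6.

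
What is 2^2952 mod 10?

Powers of 2 mod 10 repeat with period 4: 2, 4, 8, 6.
2952 leaves remainder 0 on division by 4, so 2^2952 ends in 6.

6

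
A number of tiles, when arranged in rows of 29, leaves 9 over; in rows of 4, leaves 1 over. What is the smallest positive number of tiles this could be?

Since 4·22 ≡ 1 (mod 29), take x = 1 + 4·((9−1)·22 mod 29) = 1 + 4·2 = 9.
Check: 9 mod 29 = 9, 9 mod 4 = 1.

9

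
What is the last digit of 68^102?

4

Powers of 8 mod 10 repeat with period 4: 8, 4, 2, 6.
102 mod 4 = 2, so the last digit matches 8^2 = 4.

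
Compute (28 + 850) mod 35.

850 = 24·35 + 10, so 850 mod 35 = 10.
(28 + 10) mod 35 = 3.

3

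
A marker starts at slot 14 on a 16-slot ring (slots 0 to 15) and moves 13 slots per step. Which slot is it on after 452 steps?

2

452·13 = 5876.
5876 − 367·16 = 4, so 5876 ≡ 4 (mod 16).
(14 + 4) mod 16 = 2.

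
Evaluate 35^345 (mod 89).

By repeated squaring mod 89: 35^1≡35, 35^2≡68, 35^4≡85, 35^8≡16, 35^16≡78, 35^32≡32, 35^64≡45, 35^128≡67, 35^256≡39.
Since 345 = 1 + 8 + 16 + 64 + 256 in binary, 35^345 ≡ 35·16·78·45·39 ≡ 30 (mod 89).

30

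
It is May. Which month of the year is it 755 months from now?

755 mod 12 = 11 (since 62·12 = 744).
May + 11 months → April.

April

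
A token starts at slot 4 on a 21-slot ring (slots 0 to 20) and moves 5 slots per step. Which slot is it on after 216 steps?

13

216·5 = 1080.
1080 mod 21 = 9 (since 51·21 = 1071).
(4 + 9) mod 21 = 13.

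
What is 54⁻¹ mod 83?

20

83 = 1·54 + 29
54 = 1·29 + 25
29 = 1·25 + 4
25 = 6·4 + 1
4 = 4·1 + 0
Back-substituting gives 54·20 ≡ 1 (mod 83).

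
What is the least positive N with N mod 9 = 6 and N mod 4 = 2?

6

Since 4·7 ≡ 1 (mod 9), take x = 2 + 4·((6−2)·7 mod 9) = 2 + 4·1 = 6.
Check: 6 mod 9 = 6, 6 mod 4 = 2.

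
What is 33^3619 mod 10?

7

The units digit of 33^n cycles with period 4: 3, 9, 7, 1, …
3619 leaves remainder 3 on division by 4, so 33^3619 ends in 7.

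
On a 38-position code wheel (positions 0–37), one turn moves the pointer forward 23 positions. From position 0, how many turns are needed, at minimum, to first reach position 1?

38 = 1·23 + 15
23 = 1·15 + 8
15 = 1·8 + 7
8 = 1·7 + 1
7 = 7·1 + 0
Back-substituting gives 23·5 ≡ 1 (mod 38).

5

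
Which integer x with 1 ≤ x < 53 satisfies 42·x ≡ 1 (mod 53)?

53 = 1·42 + 11
42 = 3·11 + 9
11 = 1·9 + 2
9 = 4·2 + 1
2 = 2·1 + 0
Back-substituting gives 42·24 ≡ 1 (mod 53).

24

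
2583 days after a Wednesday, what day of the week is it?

Wednesday

Dividing 2583 by 7 gives quotient 369 and remainder 0.
Wednesday + 0 days → Wednesday.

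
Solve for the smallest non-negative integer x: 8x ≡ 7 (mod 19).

8⁻¹ ≡ 12 (mod 19) because 8·12 = 96 = 5·19 + 1.
So x ≡ 12·7 = 84 ≡ 8 (mod 19).

8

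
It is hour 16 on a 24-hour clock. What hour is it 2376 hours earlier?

2376 mod 24 = 0 (since 99·24 = 2376).
(16 − 0) mod 24 = 16.

16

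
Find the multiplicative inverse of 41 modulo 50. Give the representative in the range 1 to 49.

11

41·11 = 451 = 9·50 + 1, so 41⁻¹ ≡ 11 (mod 50).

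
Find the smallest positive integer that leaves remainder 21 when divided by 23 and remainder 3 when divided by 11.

113

x ≡ 3 (mod 11) gives x ∈ {3, 14, 25, 36, 47, 58, 69, 80, …}.
The first of these with x mod 23 = 21 is 113.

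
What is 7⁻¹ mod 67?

48

67 = 9·7 + 4
7 = 1·4 + 3
4 = 1·3 + 1
3 = 3·1 + 0
Back-substituting gives 7·48 ≡ 1 (mod 67).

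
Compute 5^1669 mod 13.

5

Successive squares of 5 mod 13: 5^1≡5, 5^2≡12, 5^4≡1, 5^8≡1, 5^16≡1, 5^32≡1, 5^64≡1, 5^128≡1, 5^256≡1, 5^512≡1, 5^1024≡1.
Since 1669 = 1 + 4 + 128 + 512 + 1024 in binary, 5^1669 ≡ 5·1·1·1·1 ≡ 5 (mod 13).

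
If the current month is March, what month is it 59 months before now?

April

Dividing 59 by 12 gives quotient 4 and remainder 11.
March − 11 months → April.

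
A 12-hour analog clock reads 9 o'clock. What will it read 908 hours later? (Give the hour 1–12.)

5

908 mod 12 = 8 (since 75·12 = 900).
9 + 8 → 5 on a 12-hour dial.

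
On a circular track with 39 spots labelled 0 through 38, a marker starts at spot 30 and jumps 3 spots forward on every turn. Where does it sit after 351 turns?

30

351·3 = 1053.
Dividing 1053 by 39 gives quotient 27 and remainder 0.
(30 + 0) mod 39 = 30.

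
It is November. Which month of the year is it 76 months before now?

Dividing 76 by 12 gives quotient 6 and remainder 4.
November − 4 months → July.

July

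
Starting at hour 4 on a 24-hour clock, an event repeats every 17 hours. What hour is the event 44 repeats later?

8

44·17 = 748.
748 = 31·24 + 4, so 748 mod 24 = 4.
(4 + 4) mod 24 = 8.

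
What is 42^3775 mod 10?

Last digits of 2^n: 2, 4, 8, 6 (period 4).
3775 mod 4 = 3, so the last digit matches 2^3 = 8.

8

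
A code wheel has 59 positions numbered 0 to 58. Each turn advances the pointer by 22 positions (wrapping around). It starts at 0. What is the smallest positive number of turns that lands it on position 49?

The inverse of 22 mod 59 is 51 (since 22·51 = 1122 ≡ 1).
So x ≡ 51·49 = 2499 ≡ 21 (mod 59).
Check: 22·21 = 462 = 7·59 + 49.

21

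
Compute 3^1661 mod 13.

Successive squares of 3 mod 13: 3^1≡3, 3^2≡9, 3^4≡3, 3^8≡9, 3^16≡3, 3^32≡9, 3^64≡3, 3^128≡9, 3^256≡3, 3^512≡9, 3^1024≡3.
1661 = 1 + 4 + 8 + 16 + 32 + 64 + 512 + 1024, so 3^1661 ≡ 3·3·9·3·9·3·9·3 ≡ 9 (mod 13).

9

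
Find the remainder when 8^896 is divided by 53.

36

Successive squares of 8 mod 53: 8^1≡8, 8^2≡11, 8^4≡15, 8^8≡13, 8^16≡10, 8^32≡47, 8^64≡36, 8^128≡24, 8^256≡46, 8^512≡49.
Since 896 = 128 + 256 + 512 in binary, 8^896 ≡ 24·46·49 ≡ 36 (mod 53).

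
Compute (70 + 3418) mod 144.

3418 − 23·144 = 106, so 3418 ≡ 106 (mod 144).
(70 + 106) mod 144 = 32.

32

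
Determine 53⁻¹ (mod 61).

38

53·38 = 2014 = 33·61 + 1, so 53⁻¹ ≡ 38 (mod 61).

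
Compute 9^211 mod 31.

Square-and-reduce mod 31: 9^1≡9, 9^2≡19, 9^4≡20, 9^8≡28, 9^16≡9, 9^32≡19, 9^64≡20, 9^128≡28.
211 = 1 + 2 + 16 + 64 + 128, so 9^211 ≡ 9·19·9·20·28 ≡ 9 (mod 31).

9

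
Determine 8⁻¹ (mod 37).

14

8·14 = 112 = 3·37 + 1, so 8⁻¹ ≡ 14 (mod 37).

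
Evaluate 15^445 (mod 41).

By repeated squaring mod 41: 15^1≡15, 15^2≡20, 15^4≡31, 15^8≡18, 15^16≡37, 15^32≡16, 15^64≡10, 15^128≡18, 15^256≡37.
445 = 1 + 4 + 8 + 16 + 32 + 128 + 256, so 15^445 ≡ 15·31·18·37·16·18·37 ≡ 14 (mod 41).

14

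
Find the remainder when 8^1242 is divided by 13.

By repeated squaring mod 13: 8^1≡8, 8^2≡12, 8^4≡1, 8^8≡1, 8^16≡1, 8^32≡1, 8^64≡1, 8^128≡1, 8^256≡1, 8^512≡1, 8^1024≡1.
1242 = 2 + 8 + 16 + 64 + 128 + 1024, so 8^1242 ≡ 12·1·1·1·1·1 ≡ 12 (mod 13).

12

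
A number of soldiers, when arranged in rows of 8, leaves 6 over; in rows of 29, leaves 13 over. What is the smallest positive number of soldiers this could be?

x ≡ 6 (mod 8) gives x ∈ {6, 14, 22, 30, 38, 46, 54, 62, …}.
The first of these with x mod 29 = 13 is 158.

158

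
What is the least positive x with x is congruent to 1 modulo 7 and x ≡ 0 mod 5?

x ≡ 0 (mod 5) gives x ∈ {0, 5, 10, 15}.
The first of these with x mod 7 = 1 is 15.

15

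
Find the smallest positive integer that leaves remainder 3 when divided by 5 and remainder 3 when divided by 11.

x ≡ 3 (mod 5) gives x ∈ {3}.
The first of these with x mod 11 = 3 is 3.

3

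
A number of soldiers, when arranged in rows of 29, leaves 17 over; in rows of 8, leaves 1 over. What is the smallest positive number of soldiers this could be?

17

x ≡ 1 (mod 8) gives x ∈ {1, 9, 17}.
The first of these with x mod 29 = 17 is 17.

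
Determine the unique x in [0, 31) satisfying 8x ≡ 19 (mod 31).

14

The inverse of 8 mod 31 is 4 (since 8·4 = 32 ≡ 1).
Multiplying both sides by 4: x ≡ 4·19 = 76 ≡ 14 (mod 31).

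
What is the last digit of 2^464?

Powers of 2 mod 10 repeat with period 4: 2, 4, 8, 6.
464 leaves remainder 0 on division by 4, so 2^464 ends in 6.

6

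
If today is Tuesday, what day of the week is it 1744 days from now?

Wednesday

1744 = 249·7 + 1, so 1744 mod 7 = 1.
Tuesday + 1 day → Wednesday.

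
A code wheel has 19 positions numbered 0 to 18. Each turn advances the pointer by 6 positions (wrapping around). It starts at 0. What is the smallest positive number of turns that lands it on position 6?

1

6⁻¹ ≡ 16 (mod 19) because 6·16 = 96 = 5·19 + 1.
So x ≡ 16·6 = 96 ≡ 1 (mod 19).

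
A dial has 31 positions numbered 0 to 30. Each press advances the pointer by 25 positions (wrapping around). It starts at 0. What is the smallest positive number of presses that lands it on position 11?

24

The inverse of 25 mod 31 is 5 (since 25·5 = 125 ≡ 1).
So x ≡ 5·11 = 55 ≡ 24 (mod 31).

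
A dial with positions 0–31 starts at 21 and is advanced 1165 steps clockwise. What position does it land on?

2

1165 − 36·32 = 13, so 1165 ≡ 13 (mod 32).
(21 + 13) mod 32 = 2.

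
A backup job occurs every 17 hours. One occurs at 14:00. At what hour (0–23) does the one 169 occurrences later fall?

7

169·17 = 2873.
2873 mod 24 = 17 (since 119·24 = 2856).
(14 + 17) mod 24 = 7.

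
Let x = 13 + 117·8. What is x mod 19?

117·8 = 936.
936 − 49·19 = 5, so 936 ≡ 5 (mod 19).
(13 + 5) mod 19 = 18.

18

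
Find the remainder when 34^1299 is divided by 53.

By repeated squaring mod 53: 34^1≡34, 34^2≡43, 34^4≡47, 34^8≡36, 34^16≡24, 34^32≡46, 34^64≡49, 34^128≡16, 34^256≡44, 34^512≡28, 34^1024≡42.
1299 = 1 + 2 + 16 + 256 + 1024, so 34^1299 ≡ 34·43·24·44·42 ≡ 39 (mod 53).

39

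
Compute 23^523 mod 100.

67

Successive squares of 23 mod 100: 23^1≡23, 23^2≡29, 23^4≡41, 23^8≡81, 23^16≡61, 23^32≡21, 23^64≡41, 23^128≡81, 23^256≡61, 23^512≡21.
523 = 1 + 2 + 8 + 512, so 23^523 ≡ 23·29·81·21 ≡ 67 (mod 100).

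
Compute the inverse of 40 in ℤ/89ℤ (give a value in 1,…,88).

40·69 = 2760 = 31·89 + 1, so 40⁻¹ ≡ 69 (mod 89).

69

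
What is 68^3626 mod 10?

Last digits of 8^n: 8, 4, 2, 6 (period 4).
3626 leaves remainder 2 on division by 4, so 68^3626 ends in 4.

4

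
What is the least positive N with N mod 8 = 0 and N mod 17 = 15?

Since 17·1 ≡ 1 (mod 8), take x = 15 + 17·((0−15)·1 mod 8) = 15 + 17·1 = 32.
Check: 32 mod 8 = 0, 32 mod 17 = 15.

32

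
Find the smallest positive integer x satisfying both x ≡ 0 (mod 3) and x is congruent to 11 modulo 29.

Since 29·2 ≡ 1 (mod 3), take x = 11 + 29·((0−11)·2 mod 3) = 11 + 29·2 = 69.
Check: 69 mod 3 = 0, 69 mod 29 = 11.

69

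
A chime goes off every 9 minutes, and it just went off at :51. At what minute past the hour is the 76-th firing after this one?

76·9 = 684.
684 mod 60 = 24 (since 11·60 = 660).
(51 + 24) mod 60 = 15.

15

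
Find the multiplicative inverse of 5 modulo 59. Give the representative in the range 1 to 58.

12

59 = 11·5 + 4
5 = 1·4 + 1
4 = 4·1 + 0
Back-substituting gives 5·12 ≡ 1 (mod 59).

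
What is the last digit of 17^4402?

The units digit of 17^n cycles with period 4: 7, 9, 3, 1, …
4402 mod 4 = 2, so the last digit matches 7^2 = 9.

9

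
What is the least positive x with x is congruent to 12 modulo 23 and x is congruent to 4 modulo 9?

Since 9·18 ≡ 1 (mod 23), take x = 4 + 9·((12−4)·18 mod 23) = 4 + 9·6 = 58.
Check: 58 mod 23 = 12, 58 mod 9 = 4.

58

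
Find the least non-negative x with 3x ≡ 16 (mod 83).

33

The inverse of 3 mod 83 is 28 (since 3·28 = 84 ≡ 1).
Multiplying both sides by 28: x ≡ 28·16 = 448 ≡ 33 (mod 83).
Check: 3·33 = 99 = 1·83 + 16.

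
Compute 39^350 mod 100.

1

Successive squares of 39 mod 100: 39^1≡39, 39^2≡21, 39^4≡41, 39^8≡81, 39^16≡61, 39^32≡21, 39^64≡41, 39^128≡81, 39^256≡61.
Since 350 = 2 + 4 + 8 + 16 + 64 + 256 in binary, 39^350 ≡ 21·41·81·61·41·61 ≡ 1 (mod 100).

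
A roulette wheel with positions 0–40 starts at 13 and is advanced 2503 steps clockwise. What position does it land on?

15

2503 mod 41 = 2 (since 61·41 = 2501).
(13 + 2) mod 41 = 15.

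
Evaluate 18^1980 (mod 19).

By repeated squaring mod 19: 18^1≡18, 18^2≡1, 18^4≡1, 18^8≡1, 18^16≡1, 18^32≡1, 18^64≡1, 18^128≡1, 18^256≡1, 18^512≡1, 18^1024≡1.
1980 = 4 + 8 + 16 + 32 + 128 + 256 + 512 + 1024, so 18^1980 ≡ 1·1·1·1·1·1·1·1 ≡ 1 (mod 19).

1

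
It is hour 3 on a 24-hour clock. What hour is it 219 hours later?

6

219 − 9·24 = 3, so 219 ≡ 3 (mod 24).
(3 + 3) mod 24 = 6.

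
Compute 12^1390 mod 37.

16

By repeated squaring mod 37: 12^1≡12, 12^2≡33, 12^4≡16, 12^8≡34, 12^16≡9, 12^32≡7, 12^64≡12, 12^128≡33, 12^256≡16, 12^512≡34, 12^1024≡9.
1390 = 2 + 4 + 8 + 32 + 64 + 256 + 1024, so 12^1390 ≡ 33·16·34·7·12·16·9 ≡ 16 (mod 37).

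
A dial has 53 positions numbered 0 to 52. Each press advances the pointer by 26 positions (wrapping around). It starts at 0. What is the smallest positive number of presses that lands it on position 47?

12

26⁻¹ ≡ 51 (mod 53) because 26·51 = 1326 = 25·53 + 1.
So x ≡ 51·47 = 2397 ≡ 12 (mod 53).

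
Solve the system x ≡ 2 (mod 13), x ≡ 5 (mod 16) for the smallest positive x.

197

x ≡ 2 (mod 13) gives x ∈ {2, 15, 28, 41, 54, 67, 80, 93, …}.
The first of these with x mod 16 = 5 is 197.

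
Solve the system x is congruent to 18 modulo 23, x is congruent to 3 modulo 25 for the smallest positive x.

Since 25·12 ≡ 1 (mod 23), take x = 3 + 25·((18−3)·12 mod 23) = 3 + 25·19 = 478.
Check: 478 mod 23 = 18, 478 mod 25 = 3.

478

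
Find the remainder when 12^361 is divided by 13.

12

Square-and-reduce mod 13: 12^1≡12, 12^2≡1, 12^4≡1, 12^8≡1, 12^16≡1, 12^32≡1, 12^64≡1, 12^128≡1, 12^256≡1.
361 = 1 + 8 + 32 + 64 + 256, so 12^361 ≡ 12·1·1·1·1 ≡ 12 (mod 13).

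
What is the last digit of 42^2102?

4

The units digit of 42^n cycles with period 4: 2, 4, 8, 6, …
2102 leaves remainder 2 on division by 4, so 42^2102 ends in 4.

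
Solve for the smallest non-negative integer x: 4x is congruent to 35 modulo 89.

4⁻¹ ≡ 67 (mod 89) because 4·67 = 268 = 3·89 + 1.
So x ≡ 67·35 = 2345 ≡ 31 (mod 89).

31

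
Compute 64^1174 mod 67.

Square-and-reduce mod 67: 64^1≡64, 64^2≡9, 64^4≡14, 64^8≡62, 64^16≡25, 64^32≡22, 64^64≡15, 64^128≡24, 64^256≡40, 64^512≡59, 64^1024≡64.
1174 = 2 + 4 + 16 + 128 + 1024, so 64^1174 ≡ 9·14·25·24·64 ≡ 62 (mod 67).

62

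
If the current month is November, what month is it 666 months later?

666 = 55·12 + 6, so 666 mod 12 = 6.
November + 6 months → May.

May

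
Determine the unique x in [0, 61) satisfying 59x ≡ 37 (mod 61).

59⁻¹ ≡ 30 (mod 61) because 59·30 = 1770 = 29·61 + 1.
So x ≡ 30·37 = 1110 ≡ 12 (mod 61).

12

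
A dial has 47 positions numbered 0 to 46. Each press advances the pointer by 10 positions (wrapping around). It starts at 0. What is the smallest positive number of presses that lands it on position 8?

29

The inverse of 10 mod 47 is 33 (since 10·33 = 330 ≡ 1).
Multiplying both sides by 33: x ≡ 33·8 = 264 ≡ 29 (mod 47).
Check: 10·29 = 290 = 6·47 + 8.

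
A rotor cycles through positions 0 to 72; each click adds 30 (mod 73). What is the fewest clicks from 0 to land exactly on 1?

30·56 = 1680 = 23·73 + 1, so 30⁻¹ ≡ 56 (mod 73).

56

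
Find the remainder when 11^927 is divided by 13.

Successive squares of 11 mod 13: 11^1≡11, 11^2≡4, 11^4≡3, 11^8≡9, 11^16≡3, 11^32≡9, 11^64≡3, 11^128≡9, 11^256≡3, 11^512≡9.
Since 927 = 1 + 2 + 4 + 8 + 16 + 128 + 256 + 512 in binary, 11^927 ≡ 11·4·3·9·3·9·3·9 ≡ 5 (mod 13).

5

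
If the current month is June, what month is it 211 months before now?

Dividing 211 by 12 gives quotient 17 and remainder 7.
June − 7 months → November.

November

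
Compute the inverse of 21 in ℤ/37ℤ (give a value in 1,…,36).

30

21·30 = 630 = 17·37 + 1, so 21⁻¹ ≡ 30 (mod 37).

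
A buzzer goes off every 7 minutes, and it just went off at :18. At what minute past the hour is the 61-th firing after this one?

25

61·7 = 427.
427 − 7·60 = 7, so 427 ≡ 7 (mod 60).
(18 + 7) mod 60 = 25.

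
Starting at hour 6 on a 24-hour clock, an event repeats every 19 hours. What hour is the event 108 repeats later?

108·19 = 2052.
Dividing 2052 by 24 gives quotient 85 and remainder 12.
(6 + 12) mod 24 = 18.

18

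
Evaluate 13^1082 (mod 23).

By repeated squaring mod 23: 13^1≡13, 13^2≡8, 13^4≡18, 13^8≡2, 13^16≡4, 13^32≡16, 13^64≡3, 13^128≡9, 13^256≡12, 13^512≡6, 13^1024≡13.
Since 1082 = 2 + 8 + 16 + 32 + 1024 in binary, 13^1082 ≡ 8·2·4·16·13 ≡ 18 (mod 23).

18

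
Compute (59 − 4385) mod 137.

58

Dividing 4385 by 137 gives quotient 32 and remainder 1.
(59 − 1) mod 137 = 58.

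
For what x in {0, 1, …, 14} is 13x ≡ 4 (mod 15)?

13

The inverse of 13 mod 15 is 7 (since 13·7 = 91 ≡ 1).
So x ≡ 7·4 = 28 ≡ 13 (mod 15).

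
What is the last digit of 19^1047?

Powers of 9 mod 10 repeat with period 2: 9, 1.
1047 mod 2 = 1, so the last digit matches 9^1 = 9.

9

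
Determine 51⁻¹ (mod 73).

63

51·63 = 3213 = 44·73 + 1, so 51⁻¹ ≡ 63 (mod 73).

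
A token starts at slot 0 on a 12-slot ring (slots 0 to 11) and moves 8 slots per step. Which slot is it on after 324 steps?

324·8 = 2592.
2592 = 216·12 + 0, so 2592 mod 12 = 0.
(0 + 0) mod 12 = 0.

0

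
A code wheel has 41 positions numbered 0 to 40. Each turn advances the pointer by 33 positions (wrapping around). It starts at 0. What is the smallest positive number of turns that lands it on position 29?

33⁻¹ ≡ 5 (mod 41) because 33·5 = 165 = 4·41 + 1.
Multiplying both sides by 5: x ≡ 5·29 = 145 ≡ 22 (mod 41).
Check: 33·22 = 726 = 17·41 + 29.

22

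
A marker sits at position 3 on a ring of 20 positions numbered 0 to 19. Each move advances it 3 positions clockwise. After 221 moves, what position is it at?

6

221·3 = 663.
663 mod 20 = 3 (since 33·20 = 660).
(3 + 3) mod 20 = 6.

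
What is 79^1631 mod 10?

9

Last digits of 9^n: 9, 1 (period 2).
1631 leaves remainder 1 on division by 2, so 79^1631 ends in 9.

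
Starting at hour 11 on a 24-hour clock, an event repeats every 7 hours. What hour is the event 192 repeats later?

11

192·7 = 1344.
1344 mod 24 = 0 (since 56·24 = 1344).
(11 + 0) mod 24 = 11.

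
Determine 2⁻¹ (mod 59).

2·30 = 60 = 1·59 + 1, so 2⁻¹ ≡ 30 (mod 59).

30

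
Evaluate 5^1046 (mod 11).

Square-and-reduce mod 11: 5^1≡5, 5^2≡3, 5^4≡9, 5^8≡4, 5^16≡5, 5^32≡3, 5^64≡9, 5^128≡4, 5^256≡5, 5^512≡3, 5^1024≡9.
Since 1046 = 2 + 4 + 16 + 1024 in binary, 5^1046 ≡ 3·9·5·9 ≡ 5 (mod 11).

5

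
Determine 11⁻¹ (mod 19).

7

11·7 = 77 = 4·19 + 1, so 11⁻¹ ≡ 7 (mod 19).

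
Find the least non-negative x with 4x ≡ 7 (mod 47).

4⁻¹ ≡ 12 (mod 47) because 4·12 = 48 = 1·47 + 1.
Multiplying both sides by 12: x ≡ 12·7 = 84 ≡ 37 (mod 47).
Check: 4·37 = 148 = 3·47 + 7.

37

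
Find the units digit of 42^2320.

Last digits of 2^n: 2, 4, 8, 6 (period 4).
2320 mod 4 = 0, so the last digit matches 2^4 = 6.

6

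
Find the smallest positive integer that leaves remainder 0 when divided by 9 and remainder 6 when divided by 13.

Since 13·7 ≡ 1 (mod 9), take x = 6 + 13·((0−6)·7 mod 9) = 6 + 13·3 = 45.
Check: 45 mod 9 = 0, 45 mod 13 = 6.

45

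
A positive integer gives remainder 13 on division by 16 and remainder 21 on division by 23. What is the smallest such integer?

x ≡ 13 (mod 16) gives x ∈ {13, 29, 45, 61, 77, 93, 109, 125, …}.
The first of these with x mod 23 = 21 is 205.

205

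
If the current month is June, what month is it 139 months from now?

January

139 = 11·12 + 7, so 139 mod 12 = 7.
June + 7 months → January.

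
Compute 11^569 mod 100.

91

By repeated squaring mod 100: 11^1≡11, 11^2≡21, 11^4≡41, 11^8≡81, 11^16≡61, 11^32≡21, 11^64≡41, 11^128≡81, 11^256≡61, 11^512≡21.
Since 569 = 1 + 8 + 16 + 32 + 512 in binary, 11^569 ≡ 11·81·61·21·21 ≡ 91 (mod 100).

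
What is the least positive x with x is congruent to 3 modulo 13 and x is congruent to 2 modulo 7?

16

x ≡ 2 (mod 7) gives x ∈ {2, 9, 16}.
The first of these with x mod 13 = 3 is 16.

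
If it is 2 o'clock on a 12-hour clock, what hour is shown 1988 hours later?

1988 = 165·12 + 8, so 1988 mod 12 = 8.
2 + 8 → 10 on a 12-hour dial.

10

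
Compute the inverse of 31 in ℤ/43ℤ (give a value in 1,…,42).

25

43 = 1·31 + 12
31 = 2·12 + 7
12 = 1·7 + 5
7 = 1·5 + 2
5 = 2·2 + 1
2 = 2·1 + 0
Back-substituting gives 31·25 ≡ 1 (mod 43).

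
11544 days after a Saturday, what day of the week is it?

11544 = 1649·7 + 1, so 11544 mod 7 = 1.
Saturday + 1 day → Sunday.

Sunday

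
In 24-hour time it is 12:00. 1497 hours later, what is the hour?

1497 − 62·24 = 9, so 1497 ≡ 9 (mod 24).
(12 + 9) mod 24 = 21.

21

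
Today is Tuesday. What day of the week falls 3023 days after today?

Dividing 3023 by 7 gives quotient 431 and remainder 6.
Tuesday + 6 days → Monday.

Monday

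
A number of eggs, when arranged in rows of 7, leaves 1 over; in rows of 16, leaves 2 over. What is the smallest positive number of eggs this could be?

50

x ≡ 1 (mod 7) gives x ∈ {1, 8, 15, 22, 29, 36, 43, 50}.
The first of these with x mod 16 = 2 is 50.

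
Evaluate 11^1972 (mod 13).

Successive squares of 11 mod 13: 11^1≡11, 11^2≡4, 11^4≡3, 11^8≡9, 11^16≡3, 11^32≡9, 11^64≡3, 11^128≡9, 11^256≡3, 11^512≡9, 11^1024≡3.
Since 1972 = 4 + 16 + 32 + 128 + 256 + 512 + 1024 in binary, 11^1972 ≡ 3·3·9·9·3·9·3 ≡ 3 (mod 13).

3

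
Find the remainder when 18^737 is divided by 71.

40

Successive squares of 18 mod 71: 18^1≡18, 18^2≡40, 18^4≡38, 18^8≡24, 18^16≡8, 18^32≡64, 18^64≡49, 18^128≡58, 18^256≡27, 18^512≡19.
737 = 1 + 32 + 64 + 128 + 512, so 18^737 ≡ 18·64·49·58·19 ≡ 40 (mod 71).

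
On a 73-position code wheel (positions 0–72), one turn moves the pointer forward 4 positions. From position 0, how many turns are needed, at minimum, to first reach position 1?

55

73 = 18·4 + 1
4 = 4·1 + 0
Back-substituting gives 4·55 ≡ 1 (mod 73).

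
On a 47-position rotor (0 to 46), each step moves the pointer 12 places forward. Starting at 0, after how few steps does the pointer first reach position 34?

12⁻¹ ≡ 4 (mod 47) because 12·4 = 48 = 1·47 + 1.
So x ≡ 4·34 = 136 ≡ 42 (mod 47).

42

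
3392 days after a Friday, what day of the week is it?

Dividing 3392 by 7 gives quotient 484 and remainder 4.
Friday + 4 days → Tuesday.

Tuesday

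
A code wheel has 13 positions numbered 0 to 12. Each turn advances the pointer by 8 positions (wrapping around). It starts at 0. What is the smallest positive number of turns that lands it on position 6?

8⁻¹ ≡ 5 (mod 13) because 8·5 = 40 = 3·13 + 1.
Multiplying both sides by 5: x ≡ 5·6 = 30 ≡ 4 (mod 13).

4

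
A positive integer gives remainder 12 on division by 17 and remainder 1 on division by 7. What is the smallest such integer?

29

x ≡ 1 (mod 7) gives x ∈ {1, 8, 15, 22, 29}.
The first of these with x mod 17 = 12 is 29.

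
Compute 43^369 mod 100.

Square-and-reduce mod 100: 43^1≡43, 43^2≡49, 43^4≡1, 43^8≡1, 43^16≡1, 43^32≡1, 43^64≡1, 43^128≡1, 43^256≡1.
Since 369 = 1 + 16 + 32 + 64 + 256 in binary, 43^369 ≡ 43·1·1·1·1 ≡ 43 (mod 100).

43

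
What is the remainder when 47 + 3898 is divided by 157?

20

3898 − 24·157 = 130, so 3898 ≡ 130 (mod 157).
(47 + 130) mod 157 = 20.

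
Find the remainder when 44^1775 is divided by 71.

Successive squares of 44 mod 71: 44^1≡44, 44^2≡19, 44^4≡6, 44^8≡36, 44^16≡18, 44^32≡40, 44^64≡38, 44^128≡24, 44^256≡8, 44^512≡64, 44^1024≡49.
1775 = 1 + 2 + 4 + 8 + 32 + 64 + 128 + 512 + 1024, so 44^1775 ≡ 44·19·6·36·40·38·24·64·49 ≡ 41 (mod 71).

41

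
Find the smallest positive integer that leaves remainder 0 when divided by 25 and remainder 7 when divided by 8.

175

Since 8·22 ≡ 1 (mod 25), take x = 7 + 8·((0−7)·22 mod 25) = 7 + 8·21 = 175.
Check: 175 mod 25 = 0, 175 mod 8 = 7.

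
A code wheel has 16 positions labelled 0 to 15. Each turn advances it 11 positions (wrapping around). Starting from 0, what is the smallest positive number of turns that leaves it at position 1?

3

16 = 1·11 + 5
11 = 2·5 + 1
5 = 5·1 + 0
Back-substituting gives 11·3 ≡ 1 (mod 16).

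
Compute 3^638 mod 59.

1

By repeated squaring mod 59: 3^1≡3, 3^2≡9, 3^4≡22, 3^8≡12, 3^16≡26, 3^32≡27, 3^64≡21, 3^128≡28, 3^256≡17, 3^512≡53.
638 = 2 + 4 + 8 + 16 + 32 + 64 + 512, so 3^638 ≡ 9·22·12·26·27·21·53 ≡ 1 (mod 59).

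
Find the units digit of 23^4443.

Last digits of 3^n: 3, 9, 7, 1 (period 4).
4443 mod 4 = 3, so the last digit matches 3^3 = 7.

7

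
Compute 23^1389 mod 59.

By repeated squaring mod 59: 23^1≡23, 23^2≡57, 23^4≡4, 23^8≡16, 23^16≡20, 23^32≡46, 23^64≡51, 23^128≡5, 23^256≡25, 23^512≡35, 23^1024≡45.
Since 1389 = 1 + 4 + 8 + 32 + 64 + 256 + 1024 in binary, 23^1389 ≡ 23·4·16·46·51·25·45 ≡ 50 (mod 59).

50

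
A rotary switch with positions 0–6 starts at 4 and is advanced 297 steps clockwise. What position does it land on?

297 mod 7 = 3 (since 42·7 = 294).
(4 + 3) mod 7 = 0.

0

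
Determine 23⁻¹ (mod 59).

23·18 = 414 = 7·59 + 1, so 23⁻¹ ≡ 18 (mod 59).

18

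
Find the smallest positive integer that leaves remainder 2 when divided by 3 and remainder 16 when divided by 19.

35

x ≡ 2 (mod 3) gives x ∈ {2, 5, 8, 11, 14, 17, 20, 23, …}.
The first of these with x mod 19 = 16 is 35.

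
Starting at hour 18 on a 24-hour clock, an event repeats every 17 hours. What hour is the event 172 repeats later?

172·17 = 2924.
2924 mod 24 = 20 (since 121·24 = 2904).
(18 + 20) mod 24 = 14.

14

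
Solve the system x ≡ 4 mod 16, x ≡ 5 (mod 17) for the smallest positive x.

260

x ≡ 4 (mod 16) gives x ∈ {4, 20, 36, 52, 68, 84, 100, 116, …}.
The first of these with x mod 17 = 5 is 260.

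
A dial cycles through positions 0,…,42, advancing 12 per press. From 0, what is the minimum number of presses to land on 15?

12

12⁻¹ ≡ 18 (mod 43) because 12·18 = 216 = 5·43 + 1.
So x ≡ 18·15 = 270 ≡ 12 (mod 43).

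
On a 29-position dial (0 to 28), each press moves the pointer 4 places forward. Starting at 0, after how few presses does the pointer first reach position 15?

4⁻¹ ≡ 22 (mod 29) because 4·22 = 88 = 3·29 + 1.
Multiplying both sides by 22: x ≡ 22·15 = 330 ≡ 11 (mod 29).
Check: 4·11 = 44 = 1·29 + 15.

11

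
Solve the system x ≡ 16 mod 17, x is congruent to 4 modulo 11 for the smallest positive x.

x ≡ 4 (mod 11) gives x ∈ {4, 15, 26, 37, 48, 59, 70, 81, …}.
The first of these with x mod 17 = 16 is 169.

169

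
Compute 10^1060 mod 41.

1

By repeated squaring mod 41: 10^1≡10, 10^2≡18, 10^4≡37, 10^8≡16, 10^16≡10, 10^32≡18, 10^64≡37, 10^128≡16, 10^256≡10, 10^512≡18, 10^1024≡37.
Since 1060 = 4 + 32 + 1024 in binary, 10^1060 ≡ 37·18·37 ≡ 1 (mod 41).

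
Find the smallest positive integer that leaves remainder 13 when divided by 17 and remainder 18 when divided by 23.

64

Since 23·3 ≡ 1 (mod 17), take x = 18 + 23·((13−18)·3 mod 17) = 18 + 23·2 = 64.
Check: 64 mod 17 = 13, 64 mod 23 = 18.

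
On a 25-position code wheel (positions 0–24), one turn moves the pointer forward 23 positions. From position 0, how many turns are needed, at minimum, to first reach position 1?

25 = 1·23 + 2
23 = 11·2 + 1
2 = 2·1 + 0
Back-substituting gives 23·12 ≡ 1 (mod 25).

12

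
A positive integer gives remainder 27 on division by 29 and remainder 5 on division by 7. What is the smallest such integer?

x ≡ 5 (mod 7) gives x ∈ {5, 12, 19, 26, 33, 40, 47, 54, …}.
The first of these with x mod 29 = 27 is 201.

201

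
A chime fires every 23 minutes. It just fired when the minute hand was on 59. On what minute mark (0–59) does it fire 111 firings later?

111·23 = 2553.
2553 mod 60 = 33 (since 42·60 = 2520).
(59 + 33) mod 60 = 32.

32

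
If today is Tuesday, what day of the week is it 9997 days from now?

9997 mod 7 = 1 (since 1428·7 = 9996).
Tuesday + 1 day → Wednesday.

Wednesday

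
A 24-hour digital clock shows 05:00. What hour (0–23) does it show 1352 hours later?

13

Dividing 1352 by 24 gives quotient 56 and remainder 8.
(5 + 8) mod 24 = 13.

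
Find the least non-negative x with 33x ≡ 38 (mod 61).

33⁻¹ ≡ 37 (mod 61) because 33·37 = 1221 = 20·61 + 1.
Multiplying both sides by 37: x ≡ 37·38 = 1406 ≡ 3 (mod 61).

3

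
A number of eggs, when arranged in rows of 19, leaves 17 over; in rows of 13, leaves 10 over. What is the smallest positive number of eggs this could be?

36

x ≡ 10 (mod 13) gives x ∈ {10, 23, 36}.
The first of these with x mod 19 = 17 is 36.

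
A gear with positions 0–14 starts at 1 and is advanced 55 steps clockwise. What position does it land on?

11

55 = 3·15 + 10, so 55 mod 15 = 10.
(1 + 10) mod 15 = 11.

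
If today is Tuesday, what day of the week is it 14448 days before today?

Tuesday

14448 mod 7 = 0 (since 2064·7 = 14448).
Tuesday − 0 days → Tuesday.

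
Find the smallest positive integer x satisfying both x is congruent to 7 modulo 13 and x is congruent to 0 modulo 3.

33

Since 3·9 ≡ 1 (mod 13), take x = 0 + 3·((7−0)·9 mod 13) = 0 + 3·11 = 33.
Check: 33 mod 13 = 7, 33 mod 3 = 0.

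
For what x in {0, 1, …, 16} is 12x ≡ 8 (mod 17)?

The inverse of 12 mod 17 is 10 (since 12·10 = 120 ≡ 1).
So x ≡ 10·8 = 80 ≡ 12 (mod 17).
Check: 12·12 = 144 = 8·17 + 8.

12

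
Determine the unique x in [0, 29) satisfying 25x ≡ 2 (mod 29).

25⁻¹ ≡ 7 (mod 29) because 25·7 = 175 = 6·29 + 1.
So x ≡ 7·2 = 14 ≡ 14 (mod 29).

14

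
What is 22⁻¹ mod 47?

15

47 = 2·22 + 3
22 = 7·3 + 1
3 = 3·1 + 0
Back-substituting gives 22·15 ≡ 1 (mod 47).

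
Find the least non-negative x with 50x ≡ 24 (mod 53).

45

50⁻¹ ≡ 35 (mod 53) because 50·35 = 1750 = 33·53 + 1.
Multiplying both sides by 35: x ≡ 35·24 = 840 ≡ 45 (mod 53).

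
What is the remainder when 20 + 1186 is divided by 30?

Dividing 1186 by 30 gives quotient 39 and remainder 16.
(20 + 16) mod 30 = 6.

6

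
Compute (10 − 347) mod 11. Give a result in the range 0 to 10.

4

347 = 31·11 + 6, so 347 mod 11 = 6.
(10 − 6) mod 11 = 4.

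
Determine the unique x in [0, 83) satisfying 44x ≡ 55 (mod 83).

The inverse of 44 mod 83 is 17 (since 44·17 = 748 ≡ 1).
So x ≡ 17·55 = 935 ≡ 22 (mod 83).

22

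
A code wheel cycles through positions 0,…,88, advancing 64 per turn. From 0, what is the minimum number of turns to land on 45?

16

The inverse of 64 mod 89 is 32 (since 64·32 = 2048 ≡ 1).
Multiplying both sides by 32: x ≡ 32·45 = 1440 ≡ 16 (mod 89).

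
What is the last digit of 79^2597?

9

Powers of 9 mod 10 repeat with period 2: 9, 1.
2597 mod 2 = 1, so the last digit matches 9^1 = 9.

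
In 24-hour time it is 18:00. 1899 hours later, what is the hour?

1899 mod 24 = 3 (since 79·24 = 1896).
(18 + 3) mod 24 = 21.

21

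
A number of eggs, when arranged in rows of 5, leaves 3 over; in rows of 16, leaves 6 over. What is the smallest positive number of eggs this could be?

Since 16·1 ≡ 1 (mod 5), take x = 6 + 16·((3−6)·1 mod 5) = 6 + 16·2 = 38.
Check: 38 mod 5 = 3, 38 mod 16 = 6.

38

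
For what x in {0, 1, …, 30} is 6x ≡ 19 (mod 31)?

29

6⁻¹ ≡ 26 (mod 31) because 6·26 = 156 = 5·31 + 1.
Multiplying both sides by 26: x ≡ 26·19 = 494 ≡ 29 (mod 31).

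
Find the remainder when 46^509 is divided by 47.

Square-and-reduce mod 47: 46^1≡46, 46^2≡1, 46^4≡1, 46^8≡1, 46^16≡1, 46^32≡1, 46^64≡1, 46^128≡1, 46^256≡1.
Since 509 = 1 + 4 + 8 + 16 + 32 + 64 + 128 + 256 in binary, 46^509 ≡ 46·1·1·1·1·1·1·1 ≡ 46 (mod 47).

46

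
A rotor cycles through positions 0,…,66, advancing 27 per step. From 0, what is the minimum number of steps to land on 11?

55

27⁻¹ ≡ 5 (mod 67) because 27·5 = 135 = 2·67 + 1.
Multiplying both sides by 5: x ≡ 5·11 = 55 ≡ 55 (mod 67).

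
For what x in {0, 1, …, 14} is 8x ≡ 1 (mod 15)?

The inverse of 8 mod 15 is 2 (since 8·2 = 16 ≡ 1).
Multiplying both sides by 2: x ≡ 2·1 = 2 ≡ 2 (mod 15).

2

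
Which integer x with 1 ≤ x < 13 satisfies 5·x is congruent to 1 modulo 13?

13 = 2·5 + 3
5 = 1·3 + 2
3 = 1·2 + 1
2 = 2·1 + 0
Back-substituting gives 5·8 ≡ 1 (mod 13).

8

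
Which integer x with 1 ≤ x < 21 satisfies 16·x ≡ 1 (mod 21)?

4

21 = 1·16 + 5
16 = 3·5 + 1
5 = 5·1 + 0
Back-substituting gives 16·4 ≡ 1 (mod 21).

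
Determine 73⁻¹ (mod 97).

73·4 = 292 = 3·97 + 1, so 73⁻¹ ≡ 4 (mod 97).

4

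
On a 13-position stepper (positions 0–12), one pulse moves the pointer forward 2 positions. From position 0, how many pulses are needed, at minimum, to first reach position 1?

7

2·7 = 14 = 1·13 + 1, so 2⁻¹ ≡ 7 (mod 13).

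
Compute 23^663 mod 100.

Successive squares of 23 mod 100: 23^1≡23, 23^2≡29, 23^4≡41, 23^8≡81, 23^16≡61, 23^32≡21, 23^64≡41, 23^128≡81, 23^256≡61, 23^512≡21.
663 = 1 + 2 + 4 + 16 + 128 + 512, so 23^663 ≡ 23·29·41·61·81·21 ≡ 67 (mod 100).

67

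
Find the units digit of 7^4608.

1

The units digit of 7^n cycles with period 4: 7, 9, 3, 1, …
4608 leaves remainder 0 on division by 4, so 7^4608 ends in 1.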